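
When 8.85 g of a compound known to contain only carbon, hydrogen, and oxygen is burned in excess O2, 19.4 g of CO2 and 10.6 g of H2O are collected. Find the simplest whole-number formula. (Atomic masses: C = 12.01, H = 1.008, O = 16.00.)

C3H8O

mol C = 19.4 / 44.01 = 0.4408; mass C = 0.4408 × 12.01 = 5.294 g
mol H = 2 × (10.6 / 18.02) = 1.176; mass H = 1.176 × 1.008 = 1.186 g
mass O = 8.85 − (6.480) = 2.370 g → mol O = 0.1481
Ratios (÷ 0.1481): C 2.976, H 7.942, O 1.000
≈ 3:8:1 → C3H8O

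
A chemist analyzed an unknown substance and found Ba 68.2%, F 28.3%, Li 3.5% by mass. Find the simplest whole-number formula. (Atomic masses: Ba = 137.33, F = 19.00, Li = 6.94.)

Assume 100 g: 68.2 g Ba, 28.3 g F, 3.5 g Li.
n(Ba) = 68.2/137.33 = 0.4966, n(F) = 28.3/19.00 = 1.489, n(Li) = 3.5/6.94 = 0.5043
Smallest is Ba at 0.4966 mol; normalising gives Ba 1.000, F 2.999, Li 1.016
≈ 1:3:1 → BaF3Li

BaF3Li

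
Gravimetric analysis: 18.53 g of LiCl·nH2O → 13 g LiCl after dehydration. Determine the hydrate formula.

Mass of water lost = 18.53 − 13 = 5.53 g → 5.53 / 18.02 = 0.3069 mol H2O
Molar mass of LiCl = 42.39 g/mol → mol LiCl = 13 / 42.39 = 0.3067
n = 0.3069 / 0.3067 = 1.00 ≈ 1 → LiCl·H2O

LiCl·H2O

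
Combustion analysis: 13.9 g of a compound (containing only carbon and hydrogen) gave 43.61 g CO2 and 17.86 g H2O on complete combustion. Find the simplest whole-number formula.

mol C = 43.61 / 44.01 = 0.9909; mass C = 0.9909 × 12.01 = 11.90 g
mol H = 2 × (17.86 / 18.02) = 1.982; mass H = 1.982 × 1.008 = 1.998 g
Smallest is C at 0.9909 mol; normalising gives C 1.000, H 2.000
≈ 1:2 → CH2

CH2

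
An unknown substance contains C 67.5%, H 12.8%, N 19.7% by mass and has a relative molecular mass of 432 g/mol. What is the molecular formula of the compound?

Assume 100 g: 67.5 g C, 12.8 g H, 19.7 g N.
C: 67.5 g ÷ 12.01 g/mol = 5.62 mol
H: 12.8 g ÷ 1.008 g/mol = 12.7 mol
N: 19.7 g ÷ 14.01 g/mol = 1.406 mol
Smallest is N at 1.406 mol; normalising gives C 3.997, H 9.031, N 1.000
→ C4H9N
Empirical-formula mass = 71.12 g/mol
n = 432 / 71.12 = 6.07 ≈ 6
Molecular formula = (C4H9N)×6 = C24H54N6

C24H54N6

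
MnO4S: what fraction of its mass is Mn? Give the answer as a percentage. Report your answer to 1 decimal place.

Molar mass = 1(54.94) + 4(16.00) + 1(32.07) = 151.010 g/mol
Mass of Mn per mole = 1 × 54.94 = 54.940 g
% Mn = 54.940 / 151.010 × 100 = 36.4%

36.4%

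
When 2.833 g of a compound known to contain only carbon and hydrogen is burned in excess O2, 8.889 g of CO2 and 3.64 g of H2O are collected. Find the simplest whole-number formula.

CH2

mol C = 8.889 / 44.01 = 0.2020; mass C = 0.2020 × 12.01 = 2.426 g
mol H = 2 × (3.64 / 18.02) = 0.4040; mass H = 0.4040 × 1.008 = 0.4072 g
Smallest is C at 0.202 mol; normalising gives C 1.000, H 2.000
Ratio ≈ 1:2, so the empirical formula is CH2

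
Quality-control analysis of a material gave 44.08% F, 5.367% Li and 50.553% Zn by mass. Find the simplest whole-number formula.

Assume 100 g: 44.08 g F, 5.367 g Li, 50.553 g Zn.
F: 44.08 g ÷ 19.00 g/mol = 2.32 mol
Li: 5.367 g ÷ 6.94 g/mol = 0.7733 mol
Zn: 50.553 g ÷ 65.38 g/mol = 0.7732 mol
Divide by the smallest (0.7732 mol Zn): F 3.000, Li 1.000, Zn 1.000
≈ 3:1:1 → F3LiZn

F3LiZn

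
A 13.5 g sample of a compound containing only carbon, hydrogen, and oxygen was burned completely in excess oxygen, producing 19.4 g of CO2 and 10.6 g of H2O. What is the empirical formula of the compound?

C3H8O3

mol C = 19.4 / 44.01 = 0.4408; mass C = 0.4408 × 12.01 = 5.294 g
mol H = 2 × (10.6 / 18.02) = 1.176; mass H = 1.176 × 1.008 = 1.186 g
mass O = 13.5 − (6.480) = 7.020 g → mol O = 0.4388
Divide by the smallest (0.4388 mol O): C 1.005, H 2.681, O 1.000
Multiply by 3: C 3.01, H 8.04, O 3.00 → C3H8O3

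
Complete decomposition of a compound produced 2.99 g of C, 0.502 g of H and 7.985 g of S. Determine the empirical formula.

Moles — C: 2.99 / 12.01 = 0.249 mol; H: 0.502 / 1.008 = 0.498 mol; S: 7.985 / 32.07 = 0.249 mol
Divide by the smallest (0.249 mol C): C 1.000, H 2.000, S 1.000
≈ 1:2:1 → CH2S

CH2S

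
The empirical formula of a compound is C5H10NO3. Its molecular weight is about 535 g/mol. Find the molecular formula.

Empirical-formula mass = 132.14 g/mol
n = 535 / 132.14 = 4.05 ≈ 4
Molecular formula = (C5H10NO3)4 = C20H40N4O12

C20H40N4O12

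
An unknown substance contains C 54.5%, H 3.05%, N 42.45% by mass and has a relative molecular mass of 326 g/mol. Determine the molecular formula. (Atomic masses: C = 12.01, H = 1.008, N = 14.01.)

Assume 100 g: 54.5 g C, 3.05 g H, 42.45 g N.
C: 54.5 g ÷ 12.01 g/mol = 4.538 mol
H: 3.05 g ÷ 1.008 g/mol = 3.026 mol
N: 42.45 g ÷ 14.01 g/mol = 3.03 mol
Divide by the smallest (3.026 mol H): C 1.500, H 1.000, N 1.001
×2: C 3.00, H 2.00, N 2.00 → C3H2N2
Empirical-formula mass = 66.07 g/mol
n = 326 / 66.07 = 4.93 ≈ 5
Molecular formula = (C3H2N2)×5 = C15H10N10

C15H10N10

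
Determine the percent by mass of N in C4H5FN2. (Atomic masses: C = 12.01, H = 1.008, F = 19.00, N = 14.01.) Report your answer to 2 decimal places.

27.99%

Molar mass = 4(12.01) + 5(1.008) + 1(19.00) + 2(14.01) = 100.100 g/mol
Mass of N per mole = 2 × 14.01 = 28.020 g
% N = 28.020 / 100.100 × 100 = 27.99%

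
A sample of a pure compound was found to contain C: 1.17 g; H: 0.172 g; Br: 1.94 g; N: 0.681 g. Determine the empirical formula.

C4H7BrN2

C: 1.17 g ÷ 12.01 g/mol = 0.09742 mol
H: 0.172 g ÷ 1.008 g/mol = 0.1706 mol
Br: 1.94 g ÷ 79.90 g/mol = 0.02428 mol
N: 0.681 g ÷ 14.01 g/mol = 0.04861 mol
Ratios (÷ 0.02428): C 4.012, H 7.028, Br 1.000, N 2.002
Ratio ≈ 4:7:1:2, so the empirical formula is C4H7BrN2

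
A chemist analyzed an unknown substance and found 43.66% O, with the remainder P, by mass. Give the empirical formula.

Assume 100 g: 43.66 g O, 56.34 g P.
n(O) = 43.66/16.00 = 2.729, n(P) = 56.34/30.97 = 1.819
Ratios (÷ 1.819): O 1.500, P 1.000
Scaling by 2: O 3.00, P 2.00 → O3P2

O3P2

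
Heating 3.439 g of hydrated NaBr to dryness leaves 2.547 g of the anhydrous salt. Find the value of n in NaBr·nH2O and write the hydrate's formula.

NaBr·2H2O

Mass of water lost = 3.439 − 2.547 = 0.892 g → 0.892 / 18.02 = 0.0495 mol H2O
Molar mass of NaBr = 102.89 g/mol → mol NaBr = 2.547 / 102.89 = 0.02475
n = 0.0495 / 0.02475 = 2.00 ≈ 2 → NaBr·2H2O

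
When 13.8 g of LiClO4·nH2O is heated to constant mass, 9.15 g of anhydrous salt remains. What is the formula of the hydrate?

Mass of water lost = 13.8 − 9.15 = 4.65 g → 4.65 / 18.02 = 0.258 mol H2O
Molar mass of LiClO4 = 106.39 g/mol → mol LiClO4 = 9.15 / 106.39 = 0.086
n = 0.258 / 0.086 = 3.00 ≈ 3 → LiClO4·3H2O

LiClO4·3H2O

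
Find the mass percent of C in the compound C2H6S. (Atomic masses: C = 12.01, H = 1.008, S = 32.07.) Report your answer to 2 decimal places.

Molar mass = 2(12.01) + 6(1.008) + 1(32.07) = 62.138 g/mol
Mass of C per mole = 2 × 12.01 = 24.020 g
% C = 24.020 / 62.138 × 100 = 38.66%

38.66%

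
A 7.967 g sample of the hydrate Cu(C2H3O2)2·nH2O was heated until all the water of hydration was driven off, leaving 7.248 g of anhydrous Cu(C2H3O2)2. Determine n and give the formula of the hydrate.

Cu(C2H3O2)2·H2O

Mass of water lost = 7.967 − 7.248 = 0.719 g → 0.719 / 18.02 = 0.0399 mol H2O
Molar mass of Cu(C2H3O2)2 = 181.64 g/mol → mol Cu(C2H3O2)2 = 7.248 / 181.64 = 0.0399
n = 0.0399 / 0.0399 = 1.00 ≈ 1 → Cu(C2H3O2)2·H2O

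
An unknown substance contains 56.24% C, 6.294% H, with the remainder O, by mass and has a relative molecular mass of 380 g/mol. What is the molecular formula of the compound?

Assume 100 g: 56.24 g C, 6.294 g H, 37.466 g O.
n(C) = 56.24/12.01 = 4.683, n(H) = 6.294/1.008 = 6.244, n(O) = 37.466/16.00 = 2.342
Smallest is O at 2.342 mol; normalising gives C 2.000, H 2.667, O 1.000
Scaling by 3: C 6.00, H 8.00, O 3.00 → C6H8O3
Empirical-formula mass = 128.12 g/mol
n = 380 / 128.12 = 2.97 ≈ 3
Molecular formula = (C6H8O3)×3 = C18H24O9

C18H24O9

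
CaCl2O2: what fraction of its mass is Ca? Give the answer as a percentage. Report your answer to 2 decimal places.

28.03%

Molar mass = 1(40.08) + 2(35.45) + 2(16.00) = 142.980 g/mol
Mass of Ca per mole = 1 × 40.08 = 40.080 g
% Ca = 40.080 / 142.980 × 100 = 28.03%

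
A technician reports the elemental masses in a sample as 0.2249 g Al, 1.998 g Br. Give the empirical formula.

n(Al) = 0.2249/26.98 = 0.008336, n(Br) = 1.998/79.90 = 0.02501
Smallest is Al at 0.008336 mol; normalising gives Al 1.000, Br 3.000
→ AlBr3

AlBr3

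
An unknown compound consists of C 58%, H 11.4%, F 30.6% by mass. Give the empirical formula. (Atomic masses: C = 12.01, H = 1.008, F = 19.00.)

C3H7F

Assume 100 g: 58 g C, 11.4 g H, 30.6 g F.
n(C) = 58/12.01 = 4.829, n(H) = 11.4/1.008 = 11.31, n(F) = 30.6/19.00 = 1.611
Divide by the smallest (1.611 mol F): C 2.999, H 7.022, F 1.000
≈ 3:7:1 → C3H7F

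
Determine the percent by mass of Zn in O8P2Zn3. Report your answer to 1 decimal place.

Molar mass = 8(16.00) + 2(30.97) + 3(65.38) = 386.080 g/mol
Mass of Zn per mole = 3 × 65.38 = 196.140 g
% Zn = 196.140 / 386.080 × 100 = 50.8%

50.8%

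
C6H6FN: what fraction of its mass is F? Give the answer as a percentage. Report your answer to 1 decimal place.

Molar mass = 6(12.01) + 6(1.008) + 1(19.00) + 1(14.01) = 111.118 g/mol
Mass of F per mole = 1 × 19.00 = 19.000 g
% F = 19.000 / 111.118 × 100 = 17.1%

17.1%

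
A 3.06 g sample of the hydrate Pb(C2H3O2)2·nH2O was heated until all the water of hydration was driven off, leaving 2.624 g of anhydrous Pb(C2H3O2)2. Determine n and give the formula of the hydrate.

Mass of water lost = 3.06 − 2.624 = 0.436 g → 0.436 / 18.02 = 0.0242 mol H2O
Molar mass of Pb(C2H3O2)2 = 325.29 g/mol → mol Pb(C2H3O2)2 = 2.624 / 325.29 = 0.008067
n = 0.0242 / 0.008067 = 3.00 ≈ 3 → Pb(C2H3O2)2·3H2O

Pb(C2H3O2)2·3H2O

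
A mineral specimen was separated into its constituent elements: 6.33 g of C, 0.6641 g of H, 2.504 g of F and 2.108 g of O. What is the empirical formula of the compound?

C4H5FO

n(C) = 6.33/12.01 = 0.5271, n(H) = 0.6641/1.008 = 0.6588, n(F) = 2.504/19.00 = 0.1318, n(O) = 2.108/16.00 = 0.1318
Ratios (÷ 0.1318): C 4.000, H 5.001, F 1.000, O 1.000
→ C4H5FO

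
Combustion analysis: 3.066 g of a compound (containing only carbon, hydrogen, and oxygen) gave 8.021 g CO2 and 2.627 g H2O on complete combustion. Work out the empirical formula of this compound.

mol C = 8.021 / 44.01 = 0.1823; mass C = 0.1823 × 12.01 = 2.189 g
mol H = 2 × (2.627 / 18.02) = 0.2916; mass H = 0.2916 × 1.008 = 0.2939 g
mass O = 3.066 − (2.483) = 0.5832 g → mol O = 0.03645
Ratios (÷ 0.03645): C 5.000, H 7.999, O 1.000
Ratio ≈ 5:8:1, so the empirical formula is C5H8O

C5H8O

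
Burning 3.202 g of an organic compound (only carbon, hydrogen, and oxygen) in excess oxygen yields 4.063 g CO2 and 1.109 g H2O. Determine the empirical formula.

mol C = 4.063 / 44.01 = 0.09232; mass C = 0.09232 × 12.01 = 1.109 g
mol H = 2 × (1.109 / 18.02) = 0.1231; mass H = 0.1231 × 1.008 = 0.1241 g
mass O = 3.202 − (1.233) = 1.969 g → mol O = 0.1231
Ratios (÷ 0.09232): C 1.000, H 1.333, O 1.333
Scaling by 3: C 3.00, H 4.00, O 4.00 → C3H4O4

C3H4O4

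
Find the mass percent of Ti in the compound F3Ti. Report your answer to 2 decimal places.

45.65%

Molar mass = 3(19.00) + 1(47.87) = 104.870 g/mol
Mass of Ti per mole = 1 × 47.87 = 47.870 g
% Ti = 47.870 / 104.870 × 100 = 45.65%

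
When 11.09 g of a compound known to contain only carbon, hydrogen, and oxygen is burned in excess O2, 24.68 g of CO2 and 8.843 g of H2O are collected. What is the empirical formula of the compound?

C8H14O3

mol C = 24.68 / 44.01 = 0.5608; mass C = 0.5608 × 12.01 = 6.735 g
mol H = 2 × (8.843 / 18.02) = 0.9815; mass H = 0.9815 × 1.008 = 0.9893 g
mass O = 11.09 − (7.724) = 3.366 g → mol O = 0.2104
Divide by the smallest (0.2104 mol O): C 2.666, H 4.666, O 1.000
Multiply by 3: C 8.00, H 14.00, O 3.00 → C8H14O3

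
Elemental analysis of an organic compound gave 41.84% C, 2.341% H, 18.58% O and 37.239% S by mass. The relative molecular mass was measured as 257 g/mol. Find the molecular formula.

C9H6O3S3

Assume 100 g: 41.84 g C, 2.341 g H, 18.58 g O, 37.239 g S.
C: 41.84 g ÷ 12.01 g/mol = 3.484 mol
H: 2.341 g ÷ 1.008 g/mol = 2.322 mol
O: 18.58 g ÷ 16.00 g/mol = 1.161 mol
S: 37.239 g ÷ 32.07 g/mol = 1.161 mol
Smallest is S at 1.161 mol; normalising gives C 3.000, H 2.000, O 1.000, S 1.000
→ C3H2OS
Empirical-formula mass = 86.12 g/mol
n = 257 / 86.12 = 2.98 ≈ 3
Molecular formula = (C3H2OS)×3 = C9H6O3S3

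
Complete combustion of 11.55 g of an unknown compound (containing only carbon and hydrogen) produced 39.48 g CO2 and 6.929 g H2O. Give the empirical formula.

C7H6

mol C = 39.48 / 44.01 = 0.8971; mass C = 0.8971 × 12.01 = 10.77 g
mol H = 2 × (6.929 / 18.02) = 0.7690; mass H = 0.7690 × 1.008 = 0.7752 g
Divide by the smallest (0.769 mol H): C 1.166, H 1.000
×6: C 7.00, H 6.00 → C7H6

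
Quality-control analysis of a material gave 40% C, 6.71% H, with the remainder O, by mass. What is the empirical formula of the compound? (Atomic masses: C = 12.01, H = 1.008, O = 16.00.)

Assume 100 g: 40 g C, 6.71 g H, 53.29 g O.
C: 40 g ÷ 12.01 g/mol = 3.331 mol
H: 6.71 g ÷ 1.008 g/mol = 6.657 mol
O: 53.29 g ÷ 16.00 g/mol = 3.331 mol
Ratios (÷ 3.331): C 1.000, H 1.999, O 1.000
→ CH2O

CH2O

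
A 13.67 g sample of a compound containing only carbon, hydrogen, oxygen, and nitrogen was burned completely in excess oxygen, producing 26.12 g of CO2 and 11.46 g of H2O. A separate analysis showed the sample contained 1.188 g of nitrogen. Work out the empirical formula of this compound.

C7H15NO3

mol C = 26.12 / 44.01 = 0.5935; mass C = 0.5935 × 12.01 = 7.128 g
mol H = 2 × (11.46 / 18.02) = 1.272; mass H = 1.272 × 1.008 = 1.282 g
mol N = 1.188 / 14.01 = 0.08480
mass O = 13.67 − (9.598) = 4.072 g → mol O = 0.2545
Divide by the smallest (0.0848 mol N): C 6.999, H 15.000, N 1.000, O 3.001
→ C7H15NO3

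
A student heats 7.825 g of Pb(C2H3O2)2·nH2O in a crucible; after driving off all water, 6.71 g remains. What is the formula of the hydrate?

Mass of water lost = 7.825 − 6.71 = 1.115 g → 1.115 / 18.02 = 0.06188 mol H2O
Molar mass of Pb(C2H3O2)2 = 325.29 g/mol → mol Pb(C2H3O2)2 = 6.71 / 325.29 = 0.02063
n = 0.06188 / 0.02063 = 3.00 ≈ 3 → Pb(C2H3O2)2·3H2O

Pb(C2H3O2)2·3H2O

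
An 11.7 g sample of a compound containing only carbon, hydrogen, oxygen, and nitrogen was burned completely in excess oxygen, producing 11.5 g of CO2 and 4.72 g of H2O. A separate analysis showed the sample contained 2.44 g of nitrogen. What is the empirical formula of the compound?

C3H6N2O4

mol C = 11.5 / 44.01 = 0.2613; mass C = 0.2613 × 12.01 = 3.138 g
mol H = 2 × (4.72 / 18.02) = 0.5239; mass H = 0.5239 × 1.008 = 0.5281 g
mol N = 2.44 / 14.01 = 0.1742
mass O = 11.7 − (6.106) = 5.594 g → mol O = 0.3496
Ratios (÷ 0.1742): C 1.500, H 3.008, N 1.000, O 2.007
Multiply by 2: C 3.00, H 6.02, N 2.00, O 4.01 → C3H6N2O4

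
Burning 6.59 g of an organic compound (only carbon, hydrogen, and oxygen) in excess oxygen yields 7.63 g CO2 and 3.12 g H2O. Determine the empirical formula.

mol C = 7.63 / 44.01 = 0.1734; mass C = 0.1734 × 12.01 = 2.082 g
mol H = 2 × (3.12 / 18.02) = 0.3463; mass H = 0.3463 × 1.008 = 0.3491 g
mass O = 6.59 − (2.431) = 4.159 g → mol O = 0.2599
Smallest is C at 0.1734 mol; normalising gives C 1.000, H 1.997, O 1.499
Scaling by 2: C 2.00, H 3.99, O 3.00 → C2H4O3

C2H4O3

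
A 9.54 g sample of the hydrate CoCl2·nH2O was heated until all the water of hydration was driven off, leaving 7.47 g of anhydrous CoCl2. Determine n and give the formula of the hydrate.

Mass of water lost = 9.54 − 7.47 = 2.07 g → 2.07 / 18.02 = 0.1149 mol H2O
Molar mass of CoCl2 = 129.83 g/mol → mol CoCl2 = 7.47 / 129.83 = 0.05754
n = 0.1149 / 0.05754 = 2.00 ≈ 2 → CoCl2·2H2O

CoCl2·2H2O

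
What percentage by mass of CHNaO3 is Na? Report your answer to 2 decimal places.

Molar mass = 1(12.01) + 1(1.008) + 1(22.99) + 3(16.00) = 84.008 g/mol
Mass of Na per mole = 1 × 22.99 = 22.990 g
% Na = 22.990 / 84.008 × 100 = 27.37%

27.37%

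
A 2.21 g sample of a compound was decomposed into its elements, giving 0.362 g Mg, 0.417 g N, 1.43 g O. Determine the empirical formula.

MgN2O6

Moles — Mg: 0.362 / 24.31 = 0.01489 mol; N: 0.417 / 14.01 = 0.02976 mol; O: 1.43 / 16.00 = 0.08937 mol
Smallest is Mg at 0.01489 mol; normalising gives Mg 1.000, N 1.999, O 6.002
≈ 1:2:6 → MgN2O6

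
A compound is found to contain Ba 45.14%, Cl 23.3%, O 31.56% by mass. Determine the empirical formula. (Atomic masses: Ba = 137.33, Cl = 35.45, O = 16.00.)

Assume 100 g: 45.14 g Ba, 23.3 g Cl, 31.56 g O.
Moles — Ba: 45.14 / 137.33 = 0.3287 mol; Cl: 23.3 / 35.45 = 0.6573 mol; O: 31.56 / 16.00 = 1.972 mol
Smallest is Ba at 0.3287 mol; normalising gives Ba 1.000, Cl 2.000, O 6.001
Ratio ≈ 1:2:6, so the empirical formula is BaCl2O6

BaCl2O6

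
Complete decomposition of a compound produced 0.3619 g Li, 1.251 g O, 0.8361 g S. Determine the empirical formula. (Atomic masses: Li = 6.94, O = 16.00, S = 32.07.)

Moles — Li: 0.3619 / 6.94 = 0.05215 mol; O: 1.251 / 16.00 = 0.07819 mol; S: 0.8361 / 32.07 = 0.02607 mol
Ratios (÷ 0.02607): Li 2.000, O 2.999, S 1.000
→ Li2O3S

Li2O3S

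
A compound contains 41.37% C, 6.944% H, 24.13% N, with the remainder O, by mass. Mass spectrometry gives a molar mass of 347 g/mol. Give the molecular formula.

C12H24N6O6

Assume 100 g: 41.37 g C, 6.944 g H, 24.13 g N, 27.556 g O.
Moles — C: 41.37 / 12.01 = 3.445 mol; H: 6.944 / 1.008 = 6.889 mol; N: 24.13 / 14.01 = 1.722 mol; O: 27.556 / 16.00 = 1.722 mol
Ratios (÷ 1.722): C 2.000, H 4.000, N 1.000, O 1.000
Ratio ≈ 2:4:1:1, so the empirical formula is C2H4NO
Empirical-formula mass = 58.06 g/mol
n = 347 / 58.06 = 5.98 ≈ 6
Molecular formula = (C2H4NO)×6 = C12H24N6O6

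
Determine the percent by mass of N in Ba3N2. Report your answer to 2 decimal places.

Molar mass = 3(137.33) + 2(14.01) = 440.010 g/mol
Mass of N per mole = 2 × 14.01 = 28.020 g
% N = 28.020 / 440.010 × 100 = 6.37%

6.37%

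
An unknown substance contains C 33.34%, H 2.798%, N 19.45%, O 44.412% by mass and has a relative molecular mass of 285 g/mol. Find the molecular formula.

Assume 100 g: 33.34 g C, 2.798 g H, 19.45 g N, 44.412 g O.
Moles — C: 33.34 / 12.01 = 2.776 mol; H: 2.798 / 1.008 = 2.776 mol; N: 19.45 / 14.01 = 1.388 mol; O: 44.412 / 16.00 = 2.776 mol
Smallest is N at 1.388 mol; normalising gives C 2.000, H 1.999, N 1.000, O 1.999
Ratio ≈ 2:2:1:2, so the empirical formula is C2H2NO2
Empirical-formula mass = 72.05 g/mol
n = 285 / 72.05 = 3.96 ≈ 4
Molecular formula = (C2H2NO2)×4 = C8H8N4O8

C8H8N4O8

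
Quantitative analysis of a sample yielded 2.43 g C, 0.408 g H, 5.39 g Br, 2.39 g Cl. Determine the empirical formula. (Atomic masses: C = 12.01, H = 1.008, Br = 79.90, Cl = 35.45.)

n(C) = 2.43/12.01 = 0.2023, n(H) = 0.408/1.008 = 0.4048, n(Br) = 5.39/79.90 = 0.06746, n(Cl) = 2.39/35.45 = 0.06742
Divide by the smallest (0.06742 mol Cl): C 3.001, H 6.004, Br 1.001, Cl 1.000
≈ 3:6:1:1 → C3H6BrCl

C3H6BrCl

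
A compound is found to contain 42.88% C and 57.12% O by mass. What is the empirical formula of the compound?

CO

Assume 100 g: 42.88 g C, 57.12 g O.
Moles — C: 42.88 / 12.01 = 3.57 mol; O: 57.12 / 16.00 = 3.57 mol
Ratios (÷ 3.57): C 1.000, O 1.000
→ CO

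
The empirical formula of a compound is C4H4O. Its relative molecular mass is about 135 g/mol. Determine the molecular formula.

C8H8O2

Empirical-formula mass = 68.07 g/mol
n = 135 / 68.07 = 1.98 ≈ 2
Molecular formula = (C4H4O)2 = C8H8O2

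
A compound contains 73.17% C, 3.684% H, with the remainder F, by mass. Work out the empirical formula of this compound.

C5H3F

Assume 100 g: 73.17 g C, 3.684 g H, 23.146 g F.
Moles — C: 73.17 / 12.01 = 6.092 mol; H: 3.684 / 1.008 = 3.655 mol; F: 23.146 / 19.00 = 1.218 mol
Smallest is F at 1.218 mol; normalising gives C 5.001, H 3.000, F 1.000
Ratio ≈ 5:3:1, so the empirical formula is C5H3F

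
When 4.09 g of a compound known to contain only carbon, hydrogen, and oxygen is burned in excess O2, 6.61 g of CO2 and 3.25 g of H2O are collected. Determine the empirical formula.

C5H12O4

mol C = 6.61 / 44.01 = 0.1502; mass C = 0.1502 × 12.01 = 1.804 g
mol H = 2 × (3.25 / 18.02) = 0.3607; mass H = 0.3607 × 1.008 = 0.3636 g
mass O = 4.09 − (2.167) = 1.923 g → mol O = 0.1202
Ratios (÷ 0.1202): C 1.250, H 3.002, O 1.000
Scaling by 4: C 5.00, H 12.01, O 4.00 → C5H12O4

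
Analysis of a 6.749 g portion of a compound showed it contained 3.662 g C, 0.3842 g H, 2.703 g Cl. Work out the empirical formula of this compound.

C4H5Cl

C: 3.662 g ÷ 12.01 g/mol = 0.3049 mol
H: 0.3842 g ÷ 1.008 g/mol = 0.3812 mol
Cl: 2.703 g ÷ 35.45 g/mol = 0.07625 mol
Smallest is Cl at 0.07625 mol; normalising gives C 3.999, H 4.999, Cl 1.000
Ratio ≈ 4:5:1, so the empirical formula is C4H5Cl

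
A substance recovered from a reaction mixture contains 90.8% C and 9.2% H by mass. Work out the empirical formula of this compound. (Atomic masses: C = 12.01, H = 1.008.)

C5H6

Assume 100 g: 90.8 g C, 9.2 g H.
C: 90.8 g ÷ 12.01 g/mol = 7.56 mol
H: 9.2 g ÷ 1.008 g/mol = 9.127 mol
Smallest is C at 7.56 mol; normalising gives C 1.000, H 1.207
Multiply by 5: C 5.00, H 6.04 → C5H6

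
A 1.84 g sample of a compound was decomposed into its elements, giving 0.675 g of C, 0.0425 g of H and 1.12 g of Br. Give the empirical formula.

C: 0.675 g ÷ 12.01 g/mol = 0.0562 mol
H: 0.0425 g ÷ 1.008 g/mol = 0.04216 mol
Br: 1.12 g ÷ 79.90 g/mol = 0.01402 mol
Divide by the smallest (0.01402 mol Br): C 4.009, H 3.008, Br 1.000
→ C4H3Br

C4H3Br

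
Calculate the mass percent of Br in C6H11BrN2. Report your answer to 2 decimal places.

Molar mass = 6(12.01) + 11(1.008) + 1(79.90) + 2(14.01) = 191.068 g/mol
Mass of Br per mole = 1 × 79.90 = 79.900 g
% Br = 79.900 / 191.068 × 100 = 41.82%

41.82%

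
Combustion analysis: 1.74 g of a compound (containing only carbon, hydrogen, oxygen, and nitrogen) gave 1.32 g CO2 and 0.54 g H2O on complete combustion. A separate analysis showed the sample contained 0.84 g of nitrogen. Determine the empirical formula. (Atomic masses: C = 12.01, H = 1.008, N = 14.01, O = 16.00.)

CH2N2O

mol C = 1.32 / 44.01 = 0.02999; mass C = 0.02999 × 12.01 = 0.3602 g
mol H = 2 × (0.54 / 18.02) = 0.05993; mass H = 0.05993 × 1.008 = 0.06041 g
mol N = 0.84 / 14.01 = 0.05996
mass O = 1.74 − (1.261) = 0.4794 g → mol O = 0.02996
Smallest is O at 0.02996 mol; normalising gives C 1.001, H 2.000, N 2.001, O 1.000
≈ 1:2:2:1 → CH2N2O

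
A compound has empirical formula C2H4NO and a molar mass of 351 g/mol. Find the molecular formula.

Empirical-formula mass = 58.06 g/mol
n = 351 / 58.06 = 6.05 ≈ 6
Molecular formula = (C2H4NO)6 = C12H24N6O6

C12H24N6O6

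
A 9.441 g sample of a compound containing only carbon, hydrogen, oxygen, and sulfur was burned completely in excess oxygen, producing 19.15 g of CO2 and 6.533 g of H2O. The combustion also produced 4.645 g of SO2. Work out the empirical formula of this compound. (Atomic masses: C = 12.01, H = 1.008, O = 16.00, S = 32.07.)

C6H10OS

mol C = 19.15 / 44.01 = 0.4351; mass C = 0.4351 × 12.01 = 5.226 g
mol H = 2 × (6.533 / 18.02) = 0.7251; mass H = 0.7251 × 1.008 = 0.7309 g
mol S = 4.645 / 64.07 = 0.07250; mass S = 2.325 g
mass O = 9.441 − (8.282) = 1.159 g → mol O = 0.07245
Ratios (÷ 0.07245): C 6.006, H 10.008, O 1.000, S 1.001
≈ 6:10:1:1 → C6H10OS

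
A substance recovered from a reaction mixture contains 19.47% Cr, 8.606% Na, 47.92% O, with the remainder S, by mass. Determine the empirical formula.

CrNaO8S2

Assume 100 g: 19.47 g Cr, 8.606 g Na, 47.92 g O, 24.004 g S.
Cr: 19.47 g ÷ 52.00 g/mol = 0.3744 mol
Na: 8.606 g ÷ 22.99 g/mol = 0.3743 mol
O: 47.92 g ÷ 16.00 g/mol = 2.995 mol
S: 24.004 g ÷ 32.07 g/mol = 0.7485 mol
Ratios (÷ 0.3743): Cr 1.000, Na 1.000, O 8.001, S 2.000
Ratio ≈ 1:1:8:2, so the empirical formula is CrNaO8S2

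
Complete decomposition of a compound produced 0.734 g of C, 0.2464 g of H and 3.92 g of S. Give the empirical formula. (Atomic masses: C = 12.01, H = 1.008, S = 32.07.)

Moles — C: 0.734 / 12.01 = 0.06112 mol; H: 0.2464 / 1.008 = 0.2444 mol; S: 3.92 / 32.07 = 0.1222 mol
Smallest is C at 0.06112 mol; normalising gives C 1.000, H 4.000, S 2.000
→ CH4S2

CH4S2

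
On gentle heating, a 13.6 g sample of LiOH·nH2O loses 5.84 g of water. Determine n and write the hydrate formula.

LiOH·H2O

Mass of anhydrous LiOH = 13.6 − 5.84 = 7.76 g
mol H2O = 5.84 / 18.02 = 0.3241
Molar mass of LiOH = 23.95 g/mol → mol LiOH = 7.76 / 23.95 = 0.324
n = 0.3241 / 0.324 = 1.00 ≈ 1 → LiOH·H2O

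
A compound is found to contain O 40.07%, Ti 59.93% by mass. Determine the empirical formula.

O2Ti

Assume 100 g: 40.07 g O, 59.93 g Ti.
Moles — O: 40.07 / 16.00 = 2.504 mol; Ti: 59.93 / 47.87 = 1.252 mol
Divide by the smallest (1.252 mol Ti): O 2.000, Ti 1.000
≈ 2:1 → O2Ti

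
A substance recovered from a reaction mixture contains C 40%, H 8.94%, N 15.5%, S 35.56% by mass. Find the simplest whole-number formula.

Assume 100 g: 40 g C, 8.94 g H, 15.5 g N, 35.56 g S.
C: 40 g ÷ 12.01 g/mol = 3.331 mol
H: 8.94 g ÷ 1.008 g/mol = 8.869 mol
N: 15.5 g ÷ 14.01 g/mol = 1.106 mol
S: 35.56 g ÷ 32.07 g/mol = 1.109 mol
Divide by the smallest (1.106 mol N): C 3.010, H 8.016, N 1.000, S 1.002
≈ 3:8:1:1 → C3H8NS

C3H8NS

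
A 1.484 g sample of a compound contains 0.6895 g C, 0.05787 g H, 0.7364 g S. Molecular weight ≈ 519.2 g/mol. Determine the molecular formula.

C: 0.6895 g ÷ 12.01 g/mol = 0.05741 mol
H: 0.05787 g ÷ 1.008 g/mol = 0.05741 mol
S: 0.7364 g ÷ 32.07 g/mol = 0.02296 mol
Smallest is S at 0.02296 mol; normalising gives C 2.500, H 2.500, S 1.000
Scaling by 2: C 5.00, H 5.00, S 2.00 → C5H5S2
Empirical-formula mass = 129.23 g/mol
n = 519.2 / 129.23 = 4.02 ≈ 4
Molecular formula = (C5H5S2)×4 = C20H20S8

C20H20S8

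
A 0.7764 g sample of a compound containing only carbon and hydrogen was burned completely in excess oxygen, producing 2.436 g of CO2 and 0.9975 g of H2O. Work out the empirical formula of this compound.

mol C = 2.436 / 44.01 = 0.05535; mass C = 0.05535 × 12.01 = 0.6648 g
mol H = 2 × (0.9975 / 18.02) = 0.1107; mass H = 0.1107 × 1.008 = 0.1116 g
Divide by the smallest (0.05535 mol C): C 1.000, H 2.000
≈ 1:2 → CH2

CH2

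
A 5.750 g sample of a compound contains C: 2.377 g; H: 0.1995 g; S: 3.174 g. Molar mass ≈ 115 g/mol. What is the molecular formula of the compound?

C4H4S2

C: 2.377 g ÷ 12.01 g/mol = 0.1979 mol
H: 0.1995 g ÷ 1.008 g/mol = 0.1979 mol
S: 3.174 g ÷ 32.07 g/mol = 0.09897 mol
Ratios (÷ 0.09897): C 2.000, H 2.000, S 1.000
→ C2H2S
Empirical-formula mass = 58.11 g/mol
n = 115 / 58.11 = 1.98 ≈ 2
Molecular formula = (C2H2S)×2 = C4H4S2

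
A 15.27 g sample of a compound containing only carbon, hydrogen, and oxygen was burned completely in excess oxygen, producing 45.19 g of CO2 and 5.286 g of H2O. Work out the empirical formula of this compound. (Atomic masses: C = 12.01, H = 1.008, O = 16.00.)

C7H4O

mol C = 45.19 / 44.01 = 1.027; mass C = 1.027 × 12.01 = 12.33 g
mol H = 2 × (5.286 / 18.02) = 0.5867; mass H = 0.5867 × 1.008 = 0.5914 g
mass O = 15.27 − (12.92) = 2.347 g → mol O = 0.1467
Smallest is O at 0.1467 mol; normalising gives C 7.001, H 4.000, O 1.000
≈ 7:4:1 → C7H4O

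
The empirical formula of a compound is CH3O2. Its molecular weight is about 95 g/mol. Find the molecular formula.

C2H6O4

Empirical-formula mass = 47.03 g/mol
n = 95 / 47.03 = 2.02 ≈ 2
Molecular formula = (CH3O2)2 = C2H6O4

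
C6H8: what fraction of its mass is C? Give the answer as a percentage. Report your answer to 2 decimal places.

Molar mass = 6(12.01) + 8(1.008) = 80.124 g/mol
Mass of C per mole = 6 × 12.01 = 72.060 g
% C = 72.060 / 80.124 × 100 = 89.94%

89.94%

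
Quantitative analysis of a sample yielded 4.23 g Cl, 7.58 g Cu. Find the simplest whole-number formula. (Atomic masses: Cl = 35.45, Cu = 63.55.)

ClCu

Moles — Cl: 4.23 / 35.45 = 0.1193 mol; Cu: 7.58 / 63.55 = 0.1193 mol
Divide by the smallest (0.1193 mol Cu): Cl 1.000, Cu 1.000
≈ 1:1 → ClCu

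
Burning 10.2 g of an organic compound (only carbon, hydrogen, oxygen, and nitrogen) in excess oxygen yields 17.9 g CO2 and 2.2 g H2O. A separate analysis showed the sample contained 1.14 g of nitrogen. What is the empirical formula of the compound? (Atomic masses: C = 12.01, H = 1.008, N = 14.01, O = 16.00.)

mol C = 17.9 / 44.01 = 0.4067; mass C = 0.4067 × 12.01 = 4.885 g
mol H = 2 × (2.2 / 18.02) = 0.2442; mass H = 0.2442 × 1.008 = 0.2461 g
mol N = 1.14 / 14.01 = 0.08137
mass O = 10.2 − (6.271) = 3.929 g → mol O = 0.2456
Smallest is N at 0.08137 mol; normalising gives C 4.998, H 3.001, N 1.000, O 3.018
≈ 5:3:1:3 → C5H3NO3

C5H3NO3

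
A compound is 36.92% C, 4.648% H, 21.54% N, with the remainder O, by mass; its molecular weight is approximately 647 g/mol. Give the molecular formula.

C20H30N10O15

Assume 100 g: 36.92 g C, 4.648 g H, 21.54 g N, 36.892 g O.
C: 36.92 g ÷ 12.01 g/mol = 3.074 mol
H: 4.648 g ÷ 1.008 g/mol = 4.611 mol
N: 21.54 g ÷ 14.01 g/mol = 1.537 mol
O: 36.892 g ÷ 16.00 g/mol = 2.306 mol
Smallest is N at 1.537 mol; normalising gives C 1.999, H 2.999, N 1.000, O 1.500
×2: C 4.00, H 6.00, N 2.00, O 3.00 → C4H6N2O3
Empirical-formula mass = 130.11 g/mol
n = 647 / 130.11 = 4.97 ≈ 5
Molecular formula = (C4H6N2O3)×5 = C20H30N10O15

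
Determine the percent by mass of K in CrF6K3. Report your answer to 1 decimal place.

41.4%

Molar mass = 1(52.00) + 6(19.00) + 3(39.10) = 283.300 g/mol
Mass of K per mole = 3 × 39.10 = 117.300 g
% K = 117.300 / 283.300 × 100 = 41.4%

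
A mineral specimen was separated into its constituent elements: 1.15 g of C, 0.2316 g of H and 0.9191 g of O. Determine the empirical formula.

C5H12O3

n(C) = 1.15/12.01 = 0.09575, n(H) = 0.2316/1.008 = 0.2298, n(O) = 0.9191/16.00 = 0.05744
Divide by the smallest (0.05744 mol O): C 1.667, H 4.000, O 1.000
Scaling by 3: C 5.00, H 12.00, O 3.00 → C5H12O3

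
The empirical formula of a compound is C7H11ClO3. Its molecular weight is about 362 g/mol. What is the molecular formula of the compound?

Empirical-formula mass = 178.61 g/mol
n = 362 / 178.61 = 2.03 ≈ 2
Molecular formula = (C7H11ClO3)2 = C14H22Cl2O6

C14H22Cl2O6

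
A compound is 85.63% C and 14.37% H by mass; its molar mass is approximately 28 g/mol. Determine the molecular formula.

Assume 100 g: 85.63 g C, 14.37 g H.
n(C) = 85.63/12.01 = 7.13, n(H) = 14.37/1.008 = 14.26
Divide by the smallest (7.13 mol C): C 1.000, H 1.999
Ratio ≈ 1:2, so the empirical formula is CH2
Empirical-formula mass = 14.03 g/mol
n = 28 / 14.03 = 2.00 ≈ 2
Molecular formula = (CH2)×2 = C2H4

C2H4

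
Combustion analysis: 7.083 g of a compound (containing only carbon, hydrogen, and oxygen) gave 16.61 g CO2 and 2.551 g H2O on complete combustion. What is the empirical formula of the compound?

mol C = 16.61 / 44.01 = 0.3774; mass C = 0.3774 × 12.01 = 4.533 g
mol H = 2 × (2.551 / 18.02) = 0.2831; mass H = 0.2831 × 1.008 = 0.2854 g
mass O = 7.083 − (4.818) = 2.265 g → mol O = 0.1416
Divide by the smallest (0.1416 mol O): C 2.666, H 2.000, O 1.000
×3: C 8.00, H 6.00, O 3.00 → C8H6O3

C8H6O3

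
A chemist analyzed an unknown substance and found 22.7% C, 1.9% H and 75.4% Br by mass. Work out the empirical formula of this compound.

Assume 100 g: 22.7 g C, 1.9 g H, 75.4 g Br.
C: 22.7 g ÷ 12.01 g/mol = 1.89 mol
H: 1.9 g ÷ 1.008 g/mol = 1.885 mol
Br: 75.4 g ÷ 79.90 g/mol = 0.9437 mol
Ratios (÷ 0.9437): C 2.003, H 1.997, Br 1.000
Ratio ≈ 2:2:1, so the empirical formula is C2H2Br

C2H2Br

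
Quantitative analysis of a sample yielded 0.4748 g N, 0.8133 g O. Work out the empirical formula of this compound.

N2O3

N: 0.4748 g ÷ 14.01 g/mol = 0.03389 mol
O: 0.8133 g ÷ 16.00 g/mol = 0.05083 mol
Ratios (÷ 0.03389): N 1.000, O 1.500
Scaling by 2: N 2.00, O 3.00 → N2O3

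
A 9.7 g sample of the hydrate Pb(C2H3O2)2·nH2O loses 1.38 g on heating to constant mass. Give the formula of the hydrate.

Mass of anhydrous Pb(C2H3O2)2 = 9.7 − 1.38 = 8.32 g
mol H2O = 1.38 / 18.02 = 0.07658
Molar mass of Pb(C2H3O2)2 = 325.29 g/mol → mol Pb(C2H3O2)2 = 8.32 / 325.29 = 0.02558
n = 0.07658 / 0.02558 = 2.99 ≈ 3 → Pb(C2H3O2)2·3H2O

Pb(C2H3O2)2·3H2O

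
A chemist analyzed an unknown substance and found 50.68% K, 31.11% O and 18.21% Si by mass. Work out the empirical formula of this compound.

K2O3Si

Assume 100 g: 50.68 g K, 31.11 g O, 18.21 g Si.
n(K) = 50.68/39.10 = 1.296, n(O) = 31.11/16.00 = 1.944, n(Si) = 18.21/28.09 = 0.6483
Ratios (÷ 0.6483): K 1.999, O 2.999, Si 1.000
→ K2O3Si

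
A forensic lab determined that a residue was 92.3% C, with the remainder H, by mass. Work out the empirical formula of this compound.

Assume 100 g: 92.3 g C, 7.7 g H.
Moles — C: 92.3 / 12.01 = 7.685 mol; H: 7.7 / 1.008 = 7.639 mol
Ratios (÷ 7.639): C 1.006, H 1.000
→ CH

CH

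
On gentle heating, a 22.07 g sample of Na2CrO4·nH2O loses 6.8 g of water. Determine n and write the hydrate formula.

Na2CrO4·4H2O

Mass of anhydrous Na2CrO4 = 22.07 − 6.8 = 15.27 g
mol H2O = 6.8 / 18.02 = 0.3774
Molar mass of Na2CrO4 = 161.98 g/mol → mol Na2CrO4 = 15.27 / 161.98 = 0.09427
n = 0.3774 / 0.09427 = 4.00 ≈ 4 → Na2CrO4·4H2O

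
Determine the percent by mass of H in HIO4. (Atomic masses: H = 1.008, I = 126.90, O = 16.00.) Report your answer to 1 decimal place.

0.5%

Molar mass = 1(1.008) + 1(126.90) + 4(16.00) = 191.908 g/mol
Mass of H per mole = 1 × 1.008 = 1.008 g
% H = 1.008 / 191.908 × 100 = 0.5%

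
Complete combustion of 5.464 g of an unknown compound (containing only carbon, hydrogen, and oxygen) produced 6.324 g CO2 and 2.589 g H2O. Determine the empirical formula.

C2H4O3

mol C = 6.324 / 44.01 = 0.1437; mass C = 0.1437 × 12.01 = 1.726 g
mol H = 2 × (2.589 / 18.02) = 0.2873; mass H = 0.2873 × 1.008 = 0.2896 g
mass O = 5.464 − (2.015) = 3.449 g → mol O = 0.2155
Smallest is C at 0.1437 mol; normalising gives C 1.000, H 2.000, O 1.500
Multiply by 2: C 2.00, H 4.00, O 3.00 → C2H4O3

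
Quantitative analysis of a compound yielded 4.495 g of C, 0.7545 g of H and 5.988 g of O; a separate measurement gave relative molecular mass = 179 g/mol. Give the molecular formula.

C: 4.495 g ÷ 12.01 g/mol = 0.3743 mol
H: 0.7545 g ÷ 1.008 g/mol = 0.7485 mol
O: 5.988 g ÷ 16.00 g/mol = 0.3743 mol
Ratios (÷ 0.3743): C 1.000, H 2.000, O 1.000
≈ 1:2:1 → CH2O
Empirical-formula mass = 30.03 g/mol
n = 179 / 30.03 = 5.96 ≈ 6
Molecular formula = (CH2O)×6 = C6H12O6

C6H12O6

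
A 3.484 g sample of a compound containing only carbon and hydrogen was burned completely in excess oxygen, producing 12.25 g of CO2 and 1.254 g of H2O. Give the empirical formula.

C2H

mol C = 12.25 / 44.01 = 0.2783; mass C = 0.2783 × 12.01 = 3.343 g
mol H = 2 × (1.254 / 18.02) = 0.1392; mass H = 0.1392 × 1.008 = 0.1403 g
Ratios (÷ 0.1392): C 2.000, H 1.000
≈ 2:1 → C2H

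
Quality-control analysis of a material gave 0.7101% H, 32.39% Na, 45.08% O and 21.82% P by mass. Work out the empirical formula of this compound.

Assume 100 g: 0.7101 g H, 32.39 g Na, 45.08 g O, 21.82 g P.
H: 0.7101 g ÷ 1.008 g/mol = 0.7045 mol
Na: 32.39 g ÷ 22.99 g/mol = 1.409 mol
O: 45.08 g ÷ 16.00 g/mol = 2.817 mol
P: 21.82 g ÷ 30.97 g/mol = 0.7046 mol
Divide by the smallest (0.7045 mol H): H 1.000, Na 2.000, O 3.999, P 1.000
Ratio ≈ 1:2:4:1, so the empirical formula is HNa2O4P

HNa2O4P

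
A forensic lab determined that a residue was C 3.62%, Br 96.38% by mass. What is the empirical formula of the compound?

Assume 100 g: 3.62 g C, 96.38 g Br.
Moles — C: 3.62 / 12.01 = 0.3014 mol; Br: 96.38 / 79.90 = 1.206 mol
Ratios (÷ 0.3014): C 1.000, Br 4.002
Ratio ≈ 1:4, so the empirical formula is CBr4

CBr4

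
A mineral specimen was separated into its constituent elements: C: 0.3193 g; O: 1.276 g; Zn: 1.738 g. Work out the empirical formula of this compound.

n(C) = 0.3193/12.01 = 0.02659, n(O) = 1.276/16.00 = 0.07975, n(Zn) = 1.738/65.38 = 0.02658
Divide by the smallest (0.02658 mol Zn): C 1.000, O 3.000, Zn 1.000
Ratio ≈ 1:3:1, so the empirical formula is CO3Zn

CO3Zn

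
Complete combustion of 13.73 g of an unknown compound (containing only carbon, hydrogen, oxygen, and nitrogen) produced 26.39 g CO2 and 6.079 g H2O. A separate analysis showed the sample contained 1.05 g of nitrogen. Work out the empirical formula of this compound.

mol C = 26.39 / 44.01 = 0.5996; mass C = 0.5996 × 12.01 = 7.202 g
mol H = 2 × (6.079 / 18.02) = 0.6747; mass H = 0.6747 × 1.008 = 0.6801 g
mol N = 1.05 / 14.01 = 0.07495
mass O = 13.73 − (8.932) = 4.798 g → mol O = 0.2999
Ratios (÷ 0.07495): C 8.001, H 9.002, N 1.000, O 4.001
→ C8H9NO4

C8H9NO4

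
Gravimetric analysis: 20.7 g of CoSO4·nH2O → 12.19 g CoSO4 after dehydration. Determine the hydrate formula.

CoSO4·6H2O

Mass of water lost = 20.7 − 12.19 = 8.51 g → 8.51 / 18.02 = 0.4723 mol H2O
Molar mass of CoSO4 = 155.00 g/mol → mol CoSO4 = 12.19 / 155.00 = 0.07865
n = 0.4723 / 0.07865 = 6.00 ≈ 6 → CoSO4·6H2O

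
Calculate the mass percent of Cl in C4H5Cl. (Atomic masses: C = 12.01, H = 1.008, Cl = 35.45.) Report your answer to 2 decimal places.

40.04%

Molar mass = 4(12.01) + 5(1.008) + 1(35.45) = 88.530 g/mol
Mass of Cl per mole = 1 × 35.45 = 35.450 g
% Cl = 35.450 / 88.530 × 100 = 40.04%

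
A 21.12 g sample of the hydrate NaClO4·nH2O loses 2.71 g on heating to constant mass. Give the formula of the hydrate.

Mass of anhydrous NaClO4 = 21.12 − 2.71 = 18.41 g
mol H2O = 2.71 / 18.02 = 0.1504
Molar mass of NaClO4 = 122.44 g/mol → mol NaClO4 = 18.41 / 122.44 = 0.1504
n = 0.1504 / 0.1504 = 1.00 ≈ 1 → NaClO4·H2O

NaClO4·H2O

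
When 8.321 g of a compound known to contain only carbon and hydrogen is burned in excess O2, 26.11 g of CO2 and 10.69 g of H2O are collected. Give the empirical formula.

CH2

mol C = 26.11 / 44.01 = 0.5933; mass C = 0.5933 × 12.01 = 7.125 g
mol H = 2 × (10.69 / 18.02) = 1.186; mass H = 1.186 × 1.008 = 1.196 g
Smallest is C at 0.5933 mol; normalising gives C 1.000, H 2.000
Ratio ≈ 1:2, so the empirical formula is CH2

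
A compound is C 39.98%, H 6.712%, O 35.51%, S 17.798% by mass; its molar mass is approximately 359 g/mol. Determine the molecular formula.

C12H24O8S2

Assume 100 g: 39.98 g C, 6.712 g H, 35.51 g O, 17.798 g S.
Moles — C: 39.98 / 12.01 = 3.329 mol; H: 6.712 / 1.008 = 6.659 mol; O: 35.51 / 16.00 = 2.219 mol; S: 17.798 / 32.07 = 0.555 mol
Divide by the smallest (0.555 mol S): C 5.998, H 11.998, O 3.999, S 1.000
≈ 6:12:4:1 → C6H12O4S
Empirical-formula mass = 180.23 g/mol
n = 359 / 180.23 = 1.99 ≈ 2
Molecular formula = (C6H12O4S)×2 = C12H24O8S2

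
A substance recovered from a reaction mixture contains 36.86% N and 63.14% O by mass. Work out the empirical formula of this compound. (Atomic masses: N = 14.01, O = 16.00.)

Assume 100 g: 36.86 g N, 63.14 g O.
N: 36.86 g ÷ 14.01 g/mol = 2.631 mol
O: 63.14 g ÷ 16.00 g/mol = 3.946 mol
Ratios (÷ 2.631): N 1.000, O 1.500
×2: N 2.00, O 3.00 → N2O3

N2O3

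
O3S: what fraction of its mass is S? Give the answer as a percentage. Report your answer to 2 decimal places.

Molar mass = 3(16.00) + 1(32.07) = 80.070 g/mol
Mass of S per mole = 1 × 32.07 = 32.070 g
% S = 32.070 / 80.070 × 100 = 40.05%

40.05%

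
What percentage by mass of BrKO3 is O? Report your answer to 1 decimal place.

28.7%

Molar mass = 1(79.90) + 1(39.10) + 3(16.00) = 167.000 g/mol
Mass of O per mole = 3 × 16.00 = 48.000 g
% O = 48.000 / 167.000 × 100 = 28.7%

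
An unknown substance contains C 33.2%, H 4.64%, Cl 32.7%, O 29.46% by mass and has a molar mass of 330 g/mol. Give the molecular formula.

Assume 100 g: 33.2 g C, 4.64 g H, 32.7 g Cl, 29.46 g O.
C: 33.2 g ÷ 12.01 g/mol = 2.764 mol
H: 4.64 g ÷ 1.008 g/mol = 4.603 mol
Cl: 32.7 g ÷ 35.45 g/mol = 0.9224 mol
O: 29.46 g ÷ 16.00 g/mol = 1.841 mol
Smallest is Cl at 0.9224 mol; normalising gives C 2.997, H 4.990, Cl 1.000, O 1.996
→ C3H5ClO2
Empirical-formula mass = 108.52 g/mol
n = 330 / 108.52 = 3.04 ≈ 3
Molecular formula = (C3H5ClO2)×3 = C9H15Cl3O6

C9H15Cl3O6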